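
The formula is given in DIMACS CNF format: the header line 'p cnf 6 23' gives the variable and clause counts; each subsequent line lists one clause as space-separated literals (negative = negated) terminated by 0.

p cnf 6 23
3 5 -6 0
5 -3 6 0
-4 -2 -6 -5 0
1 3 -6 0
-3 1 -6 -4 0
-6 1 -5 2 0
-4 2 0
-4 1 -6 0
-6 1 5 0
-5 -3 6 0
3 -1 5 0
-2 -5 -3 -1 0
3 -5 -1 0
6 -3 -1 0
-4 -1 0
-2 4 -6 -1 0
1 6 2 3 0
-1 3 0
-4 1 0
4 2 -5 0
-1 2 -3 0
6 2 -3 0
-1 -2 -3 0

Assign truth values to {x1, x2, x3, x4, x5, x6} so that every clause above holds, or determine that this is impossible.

Suppose x4 = False.
Suppose x1 = False.
Suppose x3 = False.
(¬x6) alone gives x6 = False.
(x2) alone gives x2 = True.
Every clause is now satisfied; x5 is unconstrained.

x1 ↦ False, x2 ↦ True, x3 ↦ False, x4 ↦ False, x5 ↦ False, x6 ↦ False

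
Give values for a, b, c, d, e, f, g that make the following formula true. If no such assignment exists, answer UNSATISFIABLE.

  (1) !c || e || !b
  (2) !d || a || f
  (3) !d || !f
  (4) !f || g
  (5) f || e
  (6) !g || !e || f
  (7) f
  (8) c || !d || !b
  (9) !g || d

The clause (f) is unit, so f = true.
The clause (!d) is unit, so d = false.
The clause (g) is unit, so g = true.
That conflicts with the unit clause (!g).

UNSATISFIABLE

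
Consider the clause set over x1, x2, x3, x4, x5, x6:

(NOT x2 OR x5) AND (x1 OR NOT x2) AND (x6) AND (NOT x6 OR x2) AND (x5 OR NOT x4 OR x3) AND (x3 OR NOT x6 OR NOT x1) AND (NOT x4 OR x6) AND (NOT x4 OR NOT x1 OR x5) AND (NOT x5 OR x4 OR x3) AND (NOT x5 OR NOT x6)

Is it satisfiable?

From the singleton clause (x6), x6 = true.
From the singleton clause (x2), x2 = true.
From the singleton clause (x5), x5 = true.
That conflicts with the unit clause (NOT x5).
No assignment satisfies every clause.

Unsatisfiable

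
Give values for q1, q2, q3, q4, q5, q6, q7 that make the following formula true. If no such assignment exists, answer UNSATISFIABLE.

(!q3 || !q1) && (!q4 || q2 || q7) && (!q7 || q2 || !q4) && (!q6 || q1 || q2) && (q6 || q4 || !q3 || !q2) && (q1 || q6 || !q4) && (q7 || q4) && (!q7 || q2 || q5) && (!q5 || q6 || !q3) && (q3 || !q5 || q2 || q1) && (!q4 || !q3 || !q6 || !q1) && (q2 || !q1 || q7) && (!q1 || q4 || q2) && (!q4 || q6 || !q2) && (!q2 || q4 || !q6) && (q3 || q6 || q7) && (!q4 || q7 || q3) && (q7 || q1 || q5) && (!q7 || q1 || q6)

q1=true; q2=true; q3=false; q4=false; q5=false; q6=false; q7=true

Branch on q3: set q3 = false.
Branch on q7: set q7 = true.
Branch on q2: set q2 = true.
Branch on q4: set q4 = false.
The clause (!q6) is unit, so q6 = false.
The clause (q1) is unit, so q1 = true.
Every clause is now satisfied; q5 is unconstrained.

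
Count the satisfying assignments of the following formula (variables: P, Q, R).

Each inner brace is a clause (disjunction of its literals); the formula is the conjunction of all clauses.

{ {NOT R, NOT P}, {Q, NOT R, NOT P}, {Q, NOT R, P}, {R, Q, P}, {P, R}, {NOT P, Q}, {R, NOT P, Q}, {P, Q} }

There are 2^3 = 8 truth assignments over (P, Q, R).
Split on Q. With Q = true, the clauses containing Q are satisfied and NOT Q drops from the rest; 2 of the 2^2 = 4 assignments to the other variables satisfy what remains.
With Q = false, by the same count on the reduced clause set, 0 assignments work.
Total: 2 + 0 = 2.

2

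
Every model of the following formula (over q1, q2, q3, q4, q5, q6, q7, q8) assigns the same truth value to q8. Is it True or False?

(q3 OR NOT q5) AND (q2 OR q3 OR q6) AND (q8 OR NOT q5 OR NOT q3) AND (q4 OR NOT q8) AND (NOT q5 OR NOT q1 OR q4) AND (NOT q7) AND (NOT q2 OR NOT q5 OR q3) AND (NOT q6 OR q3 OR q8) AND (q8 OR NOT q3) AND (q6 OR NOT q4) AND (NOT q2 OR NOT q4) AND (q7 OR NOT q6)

False

Suppose q8 = true.
Unit clause (q4) forces q4 = true.
Unit clause (NOT q7) forces q7 = false.
Unit clause (q6) forces q6 = true.
Now (NOT q6) is unsatisfied and unit — conflict.
So every satisfying assignment has q8 = False.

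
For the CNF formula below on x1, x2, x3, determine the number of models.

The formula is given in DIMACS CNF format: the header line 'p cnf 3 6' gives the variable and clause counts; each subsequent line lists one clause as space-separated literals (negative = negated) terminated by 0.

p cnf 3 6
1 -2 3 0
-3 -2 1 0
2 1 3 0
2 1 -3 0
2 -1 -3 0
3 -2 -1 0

There are 2^3 = 8 truth assignments over (x1, x2, x3).
Check each against the 6 clauses (columns in the order x1, x2, x3):
  F F F  ✗ fails (x2 ∨ x1 ∨ x3)
  F F T  ✗ fails (x2 ∨ x1 ∨ ¬x3)
  F T F  ✗ fails (x1 ∨ ¬x2 ∨ x3)
  F T T  ✗ fails (¬x3 ∨ ¬x2 ∨ x1)
  T F F  ✓ satisfies all
  T F T  ✗ fails (x2 ∨ ¬x1 ∨ ¬x3)
  T T F  ✗ fails (x3 ∨ ¬x2 ∨ ¬x1)
  T T T  ✓ satisfies all
2 of the 8 rows are models.

2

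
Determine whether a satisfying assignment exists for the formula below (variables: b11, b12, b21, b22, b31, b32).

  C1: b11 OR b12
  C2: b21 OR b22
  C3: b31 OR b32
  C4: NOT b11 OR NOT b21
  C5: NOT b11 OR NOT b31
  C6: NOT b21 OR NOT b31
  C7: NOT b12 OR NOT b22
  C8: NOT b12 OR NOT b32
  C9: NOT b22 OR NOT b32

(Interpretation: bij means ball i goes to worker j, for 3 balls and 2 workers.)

Case b11 = true:
The clause (NOT b21) is unit, so b21 = false.
The clause (b22) is unit, so b22 = true.
The clause (NOT b31) is unit, so b31 = false.
The clause (b32) is unit, so b32 = true.
That conflicts with the unit clause (NOT b32).
That branch fails; take b11 = false instead.
The clause (b12) is unit, so b12 = true.
The clause (NOT b22) is unit, so b22 = false.
The clause (b21) is unit, so b21 = true.
The clause (NOT b31) is unit, so b31 = false.
The clause (b32) is unit, so b32 = true.
That conflicts with the unit clause (NOT b32).
Neither b11 = true nor b11 = false works.
No assignment satisfies every clause.

Unsatisfiable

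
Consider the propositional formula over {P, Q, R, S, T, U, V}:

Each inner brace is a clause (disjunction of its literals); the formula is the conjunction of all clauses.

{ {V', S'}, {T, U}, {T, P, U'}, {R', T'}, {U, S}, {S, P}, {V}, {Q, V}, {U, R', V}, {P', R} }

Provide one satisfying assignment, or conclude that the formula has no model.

(V) alone gives V = 1.
(S') alone gives S = 0.
(U) alone gives U = 1.
(P) alone gives P = 1.
(R) alone gives R = 1.
(T') alone gives T = 0.
Every clause is now satisfied; Q is unconstrained.

P ↦ 1; Q ↦ 0; R ↦ 1; S ↦ 0; T ↦ 0; U ↦ 1; V ↦ 1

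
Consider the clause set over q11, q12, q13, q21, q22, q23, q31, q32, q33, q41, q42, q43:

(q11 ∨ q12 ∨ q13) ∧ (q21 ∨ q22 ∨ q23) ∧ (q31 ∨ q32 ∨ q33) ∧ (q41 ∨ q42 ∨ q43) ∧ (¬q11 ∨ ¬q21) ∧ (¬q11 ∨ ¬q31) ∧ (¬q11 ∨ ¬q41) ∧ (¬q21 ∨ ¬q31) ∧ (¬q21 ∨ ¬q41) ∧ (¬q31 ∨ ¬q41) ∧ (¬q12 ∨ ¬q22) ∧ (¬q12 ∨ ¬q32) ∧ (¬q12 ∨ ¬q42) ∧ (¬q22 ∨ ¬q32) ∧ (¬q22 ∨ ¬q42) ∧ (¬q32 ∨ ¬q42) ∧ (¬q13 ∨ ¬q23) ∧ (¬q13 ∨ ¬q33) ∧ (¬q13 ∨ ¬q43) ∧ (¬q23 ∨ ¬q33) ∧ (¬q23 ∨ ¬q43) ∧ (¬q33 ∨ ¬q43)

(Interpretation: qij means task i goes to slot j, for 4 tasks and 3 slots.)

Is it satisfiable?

Branch on q11: set q11 = False.
Branch on q12: set q12 = True.
Unit clause (¬q22) forces q22 = False.
Unit clause (¬q32) forces q32 = False.
Unit clause (¬q42) forces q42 = False.
Branch on q21: set q21 = True.
Unit clause (¬q31) forces q31 = False.
Unit clause (q33) forces q33 = True.
Unit clause (¬q41) forces q41 = False.
Unit clause (q43) forces q43 = True.
Now (¬q43) is unsatisfied and unit — conflict.
Undo q21 and try q21 = False.
Unit clause (q23) forces q23 = True.
Unit clause (¬q13) forces q13 = False.
Unit clause (¬q33) forces q33 = False.
Unit clause (q31) forces q31 = True.
Unit clause (¬q41) forces q41 = False.
Unit clause (q43) forces q43 = True.
Now (¬q43) is unsatisfied and unit — conflict.
Both values of q21 lead to a conflict.
Undo q12 and try q12 = False.
Unit clause (q13) forces q13 = True.
Unit clause (¬q23) forces q23 = False.
Unit clause (¬q33) forces q33 = False.
Unit clause (¬q43) forces q43 = False.
Branch on q21: set q21 = True.
Unit clause (¬q31) forces q31 = False.
Unit clause (q32) forces q32 = True.
Unit clause (¬q41) forces q41 = False.
Unit clause (q42) forces q42 = True.
Now (¬q42) is unsatisfied and unit — conflict.
Undo q21 and try q21 = False.
Unit clause (q22) forces q22 = True.
Unit clause (¬q32) forces q32 = False.
Unit clause (q31) forces q31 = True.
Unit clause (¬q41) forces q41 = False.
Unit clause (q42) forces q42 = True.
Now (¬q42) is unsatisfied and unit — conflict.
Both values of q21 lead to a conflict.
Both values of q12 lead to a conflict.
Undo q11 and try q11 = True.
Unit clause (¬q21) forces q21 = False.
Unit clause (¬q31) forces q31 = False.
Unit clause (¬q41) forces q41 = False.
Branch on q22: set q22 = True.
Unit clause (¬q12) forces q12 = False.
Unit clause (¬q32) forces q32 = False.
Unit clause (q33) forces q33 = True.
Unit clause (¬q42) forces q42 = False.
Unit clause (q43) forces q43 = True.
Now (¬q43) is unsatisfied and unit — conflict.
Undo q22 and try q22 = False.
Unit clause (q23) forces q23 = True.
Unit clause (¬q13) forces q13 = False.
Unit clause (¬q33) forces q33 = False.
Unit clause (q32) forces q32 = True.
Unit clause (¬q12) forces q12 = False.
Unit clause (¬q42) forces q42 = False.
Unit clause (q43) forces q43 = True.
Now (¬q43) is unsatisfied and unit — conflict.
Both values of q22 lead to a conflict.
Both values of q11 lead to a conflict.
No assignment satisfies every clause.

No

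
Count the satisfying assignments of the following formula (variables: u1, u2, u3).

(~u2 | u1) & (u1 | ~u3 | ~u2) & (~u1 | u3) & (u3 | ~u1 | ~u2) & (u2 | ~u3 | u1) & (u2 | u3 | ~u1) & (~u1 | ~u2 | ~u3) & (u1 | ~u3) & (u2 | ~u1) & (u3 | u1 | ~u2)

There are 2^3 = 8 truth assignments over (u1, u2, u3).
Split on u1. With u1 = 1, the clauses containing u1 are satisfied and ~u1 drops from the rest; 0 of the 2^2 = 4 assignments to the other variables satisfy what remains.
With u1 = 0, by the same count on the reduced clause set, 1 assignment works.
(One model: u1=F, u2=F, u3=F.)
Total: 0 + 1 = 1.

1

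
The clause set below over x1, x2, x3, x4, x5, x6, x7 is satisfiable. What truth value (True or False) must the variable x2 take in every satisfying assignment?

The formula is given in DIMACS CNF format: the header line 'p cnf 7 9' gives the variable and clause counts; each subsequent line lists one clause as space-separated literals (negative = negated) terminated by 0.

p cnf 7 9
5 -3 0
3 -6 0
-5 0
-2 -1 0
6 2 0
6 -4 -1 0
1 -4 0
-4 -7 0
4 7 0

Suppose x2 = False.
From the singleton clause (¬x5), x5 = False.
From the singleton clause (¬x3), x3 = False.
From the singleton clause (¬x6), x6 = False.
But (x6) is also a unit clause — contradiction.
So every satisfying assignment has x2 = True.

True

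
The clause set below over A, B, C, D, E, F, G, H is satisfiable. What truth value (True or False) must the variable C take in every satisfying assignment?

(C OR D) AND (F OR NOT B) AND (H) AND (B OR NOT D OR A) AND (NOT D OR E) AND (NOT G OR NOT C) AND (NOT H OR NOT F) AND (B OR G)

False

Suppose C = true.
From the singleton clause (H), H = true.
From the singleton clause (NOT G), G = false.
From the singleton clause (NOT F), F = false.
From the singleton clause (NOT B), B = false.
Now (B) is unsatisfied and unit — conflict.
So every satisfying assignment has C = False.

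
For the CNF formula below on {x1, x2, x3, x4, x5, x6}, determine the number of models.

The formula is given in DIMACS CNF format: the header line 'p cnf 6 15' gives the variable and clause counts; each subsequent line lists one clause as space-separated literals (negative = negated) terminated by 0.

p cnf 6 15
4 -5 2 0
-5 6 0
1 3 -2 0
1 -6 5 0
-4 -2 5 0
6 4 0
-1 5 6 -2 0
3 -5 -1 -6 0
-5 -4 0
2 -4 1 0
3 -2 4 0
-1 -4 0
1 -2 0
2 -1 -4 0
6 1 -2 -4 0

There are 2^6 = 64 truth assignments over (x1, x2, x3, x4, x5, x6).
Split on x6. With x6 = True, the clauses containing x6 are satisfied and ¬x6 drops from the rest; 4 of the 2^5 = 32 assignments to the other variables satisfy what remains.
With x6 = False, by the same count on the reduced clause set, 0 assignments work.
Total: 4 + 0 = 4.

4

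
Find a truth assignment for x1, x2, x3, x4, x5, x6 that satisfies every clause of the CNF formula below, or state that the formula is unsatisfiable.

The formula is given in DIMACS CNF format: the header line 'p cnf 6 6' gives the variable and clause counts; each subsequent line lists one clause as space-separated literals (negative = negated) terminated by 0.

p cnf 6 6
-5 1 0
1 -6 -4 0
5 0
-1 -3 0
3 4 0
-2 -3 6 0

x1: True; x2: False; x3: False; x4: True; x5: True; x6: True

The clause (x5) is unit, so x5 = True.
The clause (x1) is unit, so x1 = True.
The clause (¬x3) is unit, so x3 = False.
The clause (x4) is unit, so x4 = True.
All clauses hold; x2, x6 can take either value.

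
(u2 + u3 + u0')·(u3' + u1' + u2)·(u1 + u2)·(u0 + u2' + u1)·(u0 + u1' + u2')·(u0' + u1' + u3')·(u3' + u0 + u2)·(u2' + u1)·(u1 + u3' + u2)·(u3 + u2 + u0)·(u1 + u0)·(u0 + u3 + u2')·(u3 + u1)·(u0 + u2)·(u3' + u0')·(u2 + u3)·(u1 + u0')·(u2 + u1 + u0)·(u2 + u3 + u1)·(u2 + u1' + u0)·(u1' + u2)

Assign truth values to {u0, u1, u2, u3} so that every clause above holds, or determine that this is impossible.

u0=1; u1=1; u2=1; u3=0

Case u1 = 1:
(u2) alone gives u2 = 1.
(u0) alone gives u0 = 1.
(u3') alone gives u3 = 0.
This assignment satisfies each clause.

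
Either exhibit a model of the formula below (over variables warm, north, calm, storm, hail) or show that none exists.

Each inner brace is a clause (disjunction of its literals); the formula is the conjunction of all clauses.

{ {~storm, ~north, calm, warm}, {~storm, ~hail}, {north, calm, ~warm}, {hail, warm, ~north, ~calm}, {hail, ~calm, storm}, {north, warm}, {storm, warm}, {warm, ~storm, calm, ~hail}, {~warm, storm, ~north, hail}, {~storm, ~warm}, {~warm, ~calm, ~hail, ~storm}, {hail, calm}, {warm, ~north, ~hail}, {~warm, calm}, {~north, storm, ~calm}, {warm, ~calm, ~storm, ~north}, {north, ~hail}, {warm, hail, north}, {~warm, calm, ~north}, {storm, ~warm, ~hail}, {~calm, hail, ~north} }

UNSATISFIABLE

Case storm = 0:
(warm) alone gives warm = 1.
(calm) alone gives calm = 1.
(hail) alone gives hail = 1.
But (~hail) is also a unit clause — contradiction.
Backtrack on storm: now try storm = 1.
(~hail) alone gives hail = 0.
(~warm) alone gives warm = 0.
(north) alone gives north = 1.
(calm) alone gives calm = 1.
But (~calm) is also a unit clause — contradiction.
Both values of storm lead to a conflict.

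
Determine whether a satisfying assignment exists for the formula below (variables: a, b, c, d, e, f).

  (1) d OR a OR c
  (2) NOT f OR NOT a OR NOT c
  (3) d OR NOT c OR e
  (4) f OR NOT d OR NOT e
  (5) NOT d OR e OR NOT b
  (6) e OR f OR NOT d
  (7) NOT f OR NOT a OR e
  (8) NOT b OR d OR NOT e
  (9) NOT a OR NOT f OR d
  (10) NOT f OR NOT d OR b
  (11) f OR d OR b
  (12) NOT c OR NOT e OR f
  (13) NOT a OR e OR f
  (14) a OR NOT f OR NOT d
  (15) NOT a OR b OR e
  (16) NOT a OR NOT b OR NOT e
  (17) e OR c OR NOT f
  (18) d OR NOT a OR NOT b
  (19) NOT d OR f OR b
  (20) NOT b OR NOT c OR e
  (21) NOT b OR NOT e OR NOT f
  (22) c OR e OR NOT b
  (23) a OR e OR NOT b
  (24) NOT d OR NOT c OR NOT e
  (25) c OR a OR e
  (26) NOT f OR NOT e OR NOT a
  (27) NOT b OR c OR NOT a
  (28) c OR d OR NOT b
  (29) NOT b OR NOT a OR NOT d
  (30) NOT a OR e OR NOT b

Yes

Case d = false:
Case a = false:
(c) alone gives c = true.
(e) alone gives e = true.
(NOT b) alone gives b = false.
(f) alone gives f = true.
This assignment satisfies each clause.
A satisfying assignment: a: false, b: false, c: true, d: false, e: true, f: true.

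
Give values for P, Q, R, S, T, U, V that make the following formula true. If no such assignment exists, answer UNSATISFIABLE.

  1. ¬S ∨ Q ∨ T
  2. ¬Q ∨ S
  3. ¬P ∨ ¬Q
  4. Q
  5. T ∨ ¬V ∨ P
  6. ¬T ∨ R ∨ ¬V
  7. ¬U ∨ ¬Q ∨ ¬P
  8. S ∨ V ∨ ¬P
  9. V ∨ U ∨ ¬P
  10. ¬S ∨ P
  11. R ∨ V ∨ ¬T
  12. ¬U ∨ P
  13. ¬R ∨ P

UNSATISFIABLE

From the singleton clause (Q), Q = True.
From the singleton clause (S), S = True.
From the singleton clause (¬P), P = False.
But (P) is also a unit clause — contradiction.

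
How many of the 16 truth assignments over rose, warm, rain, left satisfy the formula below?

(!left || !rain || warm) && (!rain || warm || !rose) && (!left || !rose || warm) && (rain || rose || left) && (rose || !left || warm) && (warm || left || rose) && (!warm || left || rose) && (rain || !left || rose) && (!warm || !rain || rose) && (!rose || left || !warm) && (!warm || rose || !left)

3

There are 2^4 = 16 truth assignments over (rose, warm, rain, left).
Check each against the 11 clauses (columns in the order rose, warm, rain, left):
  F F F F  ✗ fails (rain || rose || left)
  F F F T  ✗ fails (rose || !left || warm)
  F F T F  ✗ fails (warm || left || rose)
  F F T T  ✗ fails (!left || !rain || warm)
  F T F F  ✗ fails (rain || rose || left)
  F T F T  ✗ fails (rain || !left || rose)
  F T T F  ✗ fails (!warm || left || rose)
  F T T T  ✗ fails (!warm || !rain || rose)
  T F F F  ✓ satisfies all
  T F F T  ✗ fails (!left || !rose || warm)
  T F T F  ✗ fails (!rain || warm || !rose)
  T F T T  ✗ fails (!left || !rain || warm)
  T T F F  ✗ fails (!rose || left || !warm)
  T T F T  ✓ satisfies all
  T T T F  ✗ fails (!rose || left || !warm)
  T T T T  ✓ satisfies all
3 of the 16 rows are models.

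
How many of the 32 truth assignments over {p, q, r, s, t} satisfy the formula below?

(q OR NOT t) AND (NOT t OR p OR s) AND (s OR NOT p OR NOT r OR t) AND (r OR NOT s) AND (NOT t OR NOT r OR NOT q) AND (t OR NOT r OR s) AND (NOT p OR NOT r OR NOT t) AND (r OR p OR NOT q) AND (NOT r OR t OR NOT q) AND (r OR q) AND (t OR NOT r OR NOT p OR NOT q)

There are 2^5 = 32 truth assignments over (p, q, r, s, t).
Split on s. With s = true, the clauses containing s are satisfied and NOT s drops from the rest; 2 of the 2^4 = 16 assignments to the other variables satisfy what remains.
With s = false, by the same count on the reduced clause set, 2 assignments work.
(One model: p=F, q=F, r=T, s=T, t=F.)
Total: 2 + 2 = 4.

4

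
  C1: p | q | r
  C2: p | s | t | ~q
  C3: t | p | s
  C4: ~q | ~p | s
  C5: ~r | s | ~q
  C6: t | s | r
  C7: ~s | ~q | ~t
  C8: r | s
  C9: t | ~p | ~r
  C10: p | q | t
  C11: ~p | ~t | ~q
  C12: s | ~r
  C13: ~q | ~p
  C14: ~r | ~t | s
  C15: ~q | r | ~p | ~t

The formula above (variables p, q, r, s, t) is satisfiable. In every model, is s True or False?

Suppose s = 0.
From the singleton clause (r), r = 1.
But (~r) is also a unit clause — contradiction.
So every satisfying assignment has s = True.

True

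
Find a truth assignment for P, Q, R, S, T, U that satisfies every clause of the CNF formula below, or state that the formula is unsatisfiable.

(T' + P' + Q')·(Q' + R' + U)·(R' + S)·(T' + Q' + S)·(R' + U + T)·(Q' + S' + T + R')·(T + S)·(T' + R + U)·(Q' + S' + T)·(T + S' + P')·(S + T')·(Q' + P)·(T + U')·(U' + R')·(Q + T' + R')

Try R = 0.
Try T = 1.
From the singleton clause (U), U = 1.
From the singleton clause (S), S = 1.
Try P = 1.
From the singleton clause (Q'), Q = 0.
All clauses are satisfied.

P: 1; Q: 0; R: 0; S: 1; T: 1; U: 1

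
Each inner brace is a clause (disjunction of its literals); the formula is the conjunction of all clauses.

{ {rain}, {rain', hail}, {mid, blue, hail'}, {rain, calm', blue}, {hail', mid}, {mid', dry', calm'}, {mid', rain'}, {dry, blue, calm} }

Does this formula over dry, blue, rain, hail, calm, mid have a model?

Unit clause (rain) forces rain = 1.
Unit clause (hail) forces hail = 1.
Unit clause (mid) forces mid = 1.
That conflicts with the unit clause (mid').
No assignment satisfies every clause.

No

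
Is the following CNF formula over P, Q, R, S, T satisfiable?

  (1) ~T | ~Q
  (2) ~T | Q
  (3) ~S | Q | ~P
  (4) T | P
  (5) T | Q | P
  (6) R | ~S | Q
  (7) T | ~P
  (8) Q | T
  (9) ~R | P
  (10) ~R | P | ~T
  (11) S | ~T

Unsatisfiable

Case T = 0:
(P) alone gives P = 1.
That conflicts with the unit clause (~P).
Backtrack on T: now try T = 1.
(~Q) alone gives Q = 0.
That conflicts with the unit clause (Q).
Neither T = 1 nor T = 0 works.
No assignment satisfies every clause.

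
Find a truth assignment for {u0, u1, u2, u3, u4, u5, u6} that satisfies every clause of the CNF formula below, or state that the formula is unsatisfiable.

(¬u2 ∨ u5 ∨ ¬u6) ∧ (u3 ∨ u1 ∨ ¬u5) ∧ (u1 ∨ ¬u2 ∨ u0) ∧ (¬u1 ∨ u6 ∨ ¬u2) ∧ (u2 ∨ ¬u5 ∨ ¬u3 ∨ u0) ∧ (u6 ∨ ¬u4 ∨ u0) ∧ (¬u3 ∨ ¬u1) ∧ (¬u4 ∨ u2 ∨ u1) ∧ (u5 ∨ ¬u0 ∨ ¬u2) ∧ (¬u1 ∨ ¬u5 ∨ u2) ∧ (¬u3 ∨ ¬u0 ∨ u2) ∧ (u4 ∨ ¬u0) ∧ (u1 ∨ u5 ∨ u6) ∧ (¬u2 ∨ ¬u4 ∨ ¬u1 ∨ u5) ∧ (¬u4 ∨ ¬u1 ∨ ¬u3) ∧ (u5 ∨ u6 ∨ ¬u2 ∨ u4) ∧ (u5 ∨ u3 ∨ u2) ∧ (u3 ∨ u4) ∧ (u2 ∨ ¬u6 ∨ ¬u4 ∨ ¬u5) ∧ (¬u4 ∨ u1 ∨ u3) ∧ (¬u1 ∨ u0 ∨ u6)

u0=True; u1=True; u2=True; u3=False; u4=True; u5=True; u6=True

Try u3 = False.
Unit clause (u4) forces u4 = True.
Unit clause (u1) forces u1 = True.
Try u6 = True.
Try u2 = True.
Unit clause (u5) forces u5 = True.
Every clause is now satisfied; u0 is unconstrained.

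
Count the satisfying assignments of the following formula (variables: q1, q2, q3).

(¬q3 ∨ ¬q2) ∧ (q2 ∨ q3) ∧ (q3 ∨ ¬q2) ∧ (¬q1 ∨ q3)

2

There are 2^3 = 8 truth assignments over (q1, q2, q3).
Check each against the 4 clauses (columns in the order q1, q2, q3):
  F F F  ✗ fails (q2 ∨ q3)
  F F T  ✓ satisfies all
  F T F  ✗ fails (q3 ∨ ¬q2)
  F T T  ✗ fails (¬q3 ∨ ¬q2)
  T F F  ✗ fails (q2 ∨ q3)
  T F T  ✓ satisfies all
  T T F  ✗ fails (q3 ∨ ¬q2)
  T T T  ✗ fails (¬q3 ∨ ¬q2)
2 of the 8 rows are models.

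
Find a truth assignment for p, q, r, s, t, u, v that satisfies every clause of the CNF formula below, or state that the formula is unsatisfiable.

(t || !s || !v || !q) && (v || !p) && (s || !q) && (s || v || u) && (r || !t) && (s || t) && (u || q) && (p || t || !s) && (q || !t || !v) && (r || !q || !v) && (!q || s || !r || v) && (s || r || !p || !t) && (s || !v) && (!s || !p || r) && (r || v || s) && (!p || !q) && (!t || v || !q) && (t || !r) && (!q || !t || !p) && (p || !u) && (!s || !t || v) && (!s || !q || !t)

UNSATISFIABLE

Branch on v: set v = true.
The clause (s) is unit, so s = true.
Branch on t: set t = true.
The clause (r) is unit, so r = true.
The clause (q) is unit, so q = true.
Now (!q) is unsatisfied and unit — conflict.
So t must be the other value — set t = false.
The clause (!q) is unit, so q = false.
The clause (u) is unit, so u = true.
The clause (p) is unit, so p = true.
The clause (r) is unit, so r = true.
Now (!r) is unsatisfied and unit — conflict.
Either choice for t ends in contradiction.
So v must be the other value — set v = false.
The clause (!p) is unit, so p = false.
The clause (!u) is unit, so u = false.
The clause (s) is unit, so s = true.
The clause (q) is unit, so q = true.
The clause (t) is unit, so t = true.
Now (!t) is unsatisfied and unit — conflict.
Either choice for v ends in contradiction.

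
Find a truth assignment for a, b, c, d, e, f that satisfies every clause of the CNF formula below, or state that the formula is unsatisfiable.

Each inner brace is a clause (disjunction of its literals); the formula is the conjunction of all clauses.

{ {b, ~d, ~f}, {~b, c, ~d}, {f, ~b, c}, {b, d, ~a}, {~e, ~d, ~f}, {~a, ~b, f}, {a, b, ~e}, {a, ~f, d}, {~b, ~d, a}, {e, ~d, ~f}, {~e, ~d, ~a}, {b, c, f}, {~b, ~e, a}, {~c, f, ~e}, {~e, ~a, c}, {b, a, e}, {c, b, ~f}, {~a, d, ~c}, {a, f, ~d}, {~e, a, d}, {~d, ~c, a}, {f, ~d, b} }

Branch on b: set b = 1.
Branch on c: set c = 1.
Branch on a: set a = 0.
From the singleton clause (~d), d = 0.
From the singleton clause (~f), f = 0.
From the singleton clause (~e), e = 0.
This assignment satisfies each clause.

a: 0, b: 1, c: 1, d: 0, e: 0, f: 0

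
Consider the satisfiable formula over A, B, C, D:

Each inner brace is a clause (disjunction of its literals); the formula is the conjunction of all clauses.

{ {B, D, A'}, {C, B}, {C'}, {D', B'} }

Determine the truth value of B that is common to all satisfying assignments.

True

Suppose B = 0.
The clause (C) is unit, so C = 1.
But (C') is also a unit clause — contradiction.
So every satisfying assignment has B = True.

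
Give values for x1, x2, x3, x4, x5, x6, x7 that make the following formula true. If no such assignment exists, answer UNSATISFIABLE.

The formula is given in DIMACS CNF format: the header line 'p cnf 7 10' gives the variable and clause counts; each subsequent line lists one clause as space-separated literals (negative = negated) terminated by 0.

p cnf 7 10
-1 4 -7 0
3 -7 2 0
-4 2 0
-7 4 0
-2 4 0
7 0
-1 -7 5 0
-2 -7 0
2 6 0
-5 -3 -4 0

UNSATISFIABLE

Unit clause (x7) forces x7 = True.
Unit clause (x4) forces x4 = True.
Unit clause (x2) forces x2 = True.
But (¬x2) is also a unit clause — contradiction.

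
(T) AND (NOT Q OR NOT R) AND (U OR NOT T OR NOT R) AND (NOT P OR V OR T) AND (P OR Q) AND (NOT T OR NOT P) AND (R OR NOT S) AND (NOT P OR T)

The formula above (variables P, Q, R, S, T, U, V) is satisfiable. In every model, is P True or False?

Suppose P = true.
Unit clause (T) forces T = true.
But (NOT T) is also a unit clause — contradiction.
So every satisfying assignment has P = False.

False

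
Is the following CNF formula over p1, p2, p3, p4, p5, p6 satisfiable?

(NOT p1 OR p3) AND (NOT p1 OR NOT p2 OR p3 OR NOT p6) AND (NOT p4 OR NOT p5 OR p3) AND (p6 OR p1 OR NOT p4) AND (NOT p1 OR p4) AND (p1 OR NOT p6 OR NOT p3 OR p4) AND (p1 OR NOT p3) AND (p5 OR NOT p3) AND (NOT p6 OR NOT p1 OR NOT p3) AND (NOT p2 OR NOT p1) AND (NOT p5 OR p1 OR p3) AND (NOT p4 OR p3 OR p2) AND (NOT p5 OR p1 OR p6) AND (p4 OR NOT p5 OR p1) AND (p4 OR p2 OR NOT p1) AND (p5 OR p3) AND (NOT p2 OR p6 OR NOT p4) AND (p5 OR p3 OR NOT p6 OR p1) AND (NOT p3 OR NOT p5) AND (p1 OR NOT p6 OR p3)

Try p1 = false.
Unit clause (NOT p3) forces p3 = false.
Unit clause (NOT p5) forces p5 = false.
Now (p5) is unsatisfied and unit — conflict.
Undo p1 and try p1 = true.
Unit clause (p3) forces p3 = true.
Unit clause (p4) forces p4 = true.
Unit clause (p5) forces p5 = true.
Now (NOT p5) is unsatisfied and unit — conflict.
Neither p1 = true nor p1 = false works.
No assignment satisfies every clause.

Unsatisfiable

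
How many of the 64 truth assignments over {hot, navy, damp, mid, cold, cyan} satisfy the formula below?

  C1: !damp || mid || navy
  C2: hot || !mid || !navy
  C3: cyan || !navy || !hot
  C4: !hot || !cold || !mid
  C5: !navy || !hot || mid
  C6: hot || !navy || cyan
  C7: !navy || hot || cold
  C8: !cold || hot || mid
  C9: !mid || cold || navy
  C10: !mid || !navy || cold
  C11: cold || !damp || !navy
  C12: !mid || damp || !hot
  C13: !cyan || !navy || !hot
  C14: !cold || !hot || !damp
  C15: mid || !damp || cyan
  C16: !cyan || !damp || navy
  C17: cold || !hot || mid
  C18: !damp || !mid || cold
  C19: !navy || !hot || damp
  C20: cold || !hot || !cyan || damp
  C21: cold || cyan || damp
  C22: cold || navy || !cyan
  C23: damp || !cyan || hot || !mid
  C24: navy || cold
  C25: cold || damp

4

There are 2^6 = 64 truth assignments over (hot, navy, damp, mid, cold, cyan).
Split on cold. With cold = true, the clauses containing cold are satisfied and !cold drops from the rest; 4 of the 2^5 = 32 assignments to the other variables satisfy what remains.
With cold = false, by the same count on the reduced clause set, 0 assignments work.
Total: 4 + 0 = 4.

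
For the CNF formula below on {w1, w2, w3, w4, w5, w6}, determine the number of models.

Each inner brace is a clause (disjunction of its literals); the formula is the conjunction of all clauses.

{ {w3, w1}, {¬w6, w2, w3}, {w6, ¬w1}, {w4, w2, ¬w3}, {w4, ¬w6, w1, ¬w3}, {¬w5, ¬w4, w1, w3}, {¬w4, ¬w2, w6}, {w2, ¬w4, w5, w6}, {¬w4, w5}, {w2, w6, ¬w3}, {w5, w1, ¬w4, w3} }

There are 2^6 = 64 truth assignments over (w1, w2, w3, w4, w5, w6).
Split on w6. With w6 = True, the clauses containing w6 are satisfied and ¬w6 drops from the rest; 9 of the 2^5 = 32 assignments to the other variables satisfy what remains.
With w6 = False, by the same count on the reduced clause set, 2 assignments work.
(One model: w1=F, w2=F, w3=T, w4=T, w5=T, w6=T.)
Total: 9 + 2 = 11.

11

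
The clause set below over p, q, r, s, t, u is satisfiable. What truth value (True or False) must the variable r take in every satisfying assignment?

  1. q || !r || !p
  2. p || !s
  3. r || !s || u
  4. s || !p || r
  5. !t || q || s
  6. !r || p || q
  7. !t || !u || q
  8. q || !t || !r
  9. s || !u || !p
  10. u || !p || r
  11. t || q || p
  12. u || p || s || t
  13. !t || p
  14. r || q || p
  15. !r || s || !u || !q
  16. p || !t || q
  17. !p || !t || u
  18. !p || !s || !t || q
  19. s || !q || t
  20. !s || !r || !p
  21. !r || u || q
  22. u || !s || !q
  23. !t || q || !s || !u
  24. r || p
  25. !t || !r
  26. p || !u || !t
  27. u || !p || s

Suppose r = true.
From the singleton clause (!t), t = false.
Suppose q = true.
From the singleton clause (s), s = true.
From the singleton clause (p), p = true.
Now (!p) is unsatisfied and unit — conflict.
Undo q and try q = false.
From the singleton clause (!p), p = false.
Now (p) is unsatisfied and unit — conflict.
Both values of q lead to a conflict.
So every satisfying assignment has r = False.

False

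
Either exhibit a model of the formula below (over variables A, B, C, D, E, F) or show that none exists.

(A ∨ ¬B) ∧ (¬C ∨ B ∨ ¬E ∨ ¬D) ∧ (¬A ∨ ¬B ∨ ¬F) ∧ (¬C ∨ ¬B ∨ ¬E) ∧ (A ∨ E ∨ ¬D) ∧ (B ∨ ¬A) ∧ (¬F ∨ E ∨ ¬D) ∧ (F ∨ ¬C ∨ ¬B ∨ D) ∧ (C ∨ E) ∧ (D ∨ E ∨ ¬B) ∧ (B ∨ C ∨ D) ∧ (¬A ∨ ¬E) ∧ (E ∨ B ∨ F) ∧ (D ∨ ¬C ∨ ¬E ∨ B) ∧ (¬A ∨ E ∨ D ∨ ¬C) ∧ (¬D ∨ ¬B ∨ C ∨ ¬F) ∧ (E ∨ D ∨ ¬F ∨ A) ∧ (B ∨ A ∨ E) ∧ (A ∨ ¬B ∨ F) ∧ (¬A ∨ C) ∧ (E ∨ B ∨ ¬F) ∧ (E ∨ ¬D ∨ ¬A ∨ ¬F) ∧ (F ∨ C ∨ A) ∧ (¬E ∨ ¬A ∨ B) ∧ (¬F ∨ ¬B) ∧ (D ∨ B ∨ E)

Branch on A: set A = True.
Unit clause (B) forces B = True.
Unit clause (¬F) forces F = False.
Unit clause (¬E) forces E = False.
Unit clause (C) forces C = True.
Unit clause (D) forces D = True.
This assignment satisfies each clause.

A: True, B: True, C: True, D: True, E: False, F: False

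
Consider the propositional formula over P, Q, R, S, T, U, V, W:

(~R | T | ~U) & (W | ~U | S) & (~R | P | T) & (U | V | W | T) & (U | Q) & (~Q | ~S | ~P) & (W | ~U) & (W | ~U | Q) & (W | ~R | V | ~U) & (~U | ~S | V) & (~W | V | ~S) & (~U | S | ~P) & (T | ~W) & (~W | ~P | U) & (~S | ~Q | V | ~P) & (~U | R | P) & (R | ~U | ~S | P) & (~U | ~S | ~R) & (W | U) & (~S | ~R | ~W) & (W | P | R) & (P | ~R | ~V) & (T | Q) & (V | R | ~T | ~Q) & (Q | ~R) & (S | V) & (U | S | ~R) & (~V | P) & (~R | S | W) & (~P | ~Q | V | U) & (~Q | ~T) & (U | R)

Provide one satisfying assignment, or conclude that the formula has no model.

P: 1,  Q: 0,  R: 0,  S: 1,  T: 1,  U: 1,  V: 1,  W: 1

Try U = 1.
(W) alone gives W = 1.
(T) alone gives T = 1.
(~Q) alone gives Q = 0.
(~R) alone gives R = 0.
(P) alone gives P = 1.
(S) alone gives S = 1.
(V) alone gives V = 1.
All clauses are satisfied.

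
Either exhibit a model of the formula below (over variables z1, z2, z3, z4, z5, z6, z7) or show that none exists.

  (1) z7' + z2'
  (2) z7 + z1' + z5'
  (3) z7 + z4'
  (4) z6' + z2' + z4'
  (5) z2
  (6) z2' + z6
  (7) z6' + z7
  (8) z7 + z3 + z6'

UNSATISFIABLE

The clause (z2) is unit, so z2 = 1.
The clause (z7') is unit, so z7 = 0.
The clause (z4') is unit, so z4 = 0.
The clause (z6) is unit, so z6 = 1.
But (z6') is also a unit clause — contradiction.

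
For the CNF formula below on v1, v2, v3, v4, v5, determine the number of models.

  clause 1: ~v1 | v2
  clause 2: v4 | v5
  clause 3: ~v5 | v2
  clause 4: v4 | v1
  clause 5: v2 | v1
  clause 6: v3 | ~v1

There are 2^5 = 32 truth assignments over (v1, v2, v3, v4, v5).
Split on v5. With v5 = 1, the clauses containing v5 are satisfied and ~v5 drops from the rest; 4 of the 2^4 = 16 assignments to the other variables satisfy what remains.
With v5 = 0, by the same count on the reduced clause set, 3 assignments work.
(One model: v1=F, v2=T, v3=F, v4=T, v5=F.)
Total: 4 + 3 = 7.

7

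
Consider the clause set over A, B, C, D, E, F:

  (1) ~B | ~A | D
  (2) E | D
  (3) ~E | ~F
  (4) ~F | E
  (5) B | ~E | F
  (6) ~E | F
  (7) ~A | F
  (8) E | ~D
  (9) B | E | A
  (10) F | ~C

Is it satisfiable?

Suppose E = 1.
(~F) alone gives F = 0.
Now (F) is unsatisfied and unit — conflict.
Backtrack on E: now try E = 0.
(D) alone gives D = 1.
Now (~D) is unsatisfied and unit — conflict.
Either choice for E ends in contradiction.
No assignment satisfies every clause.

No, unsatisfiable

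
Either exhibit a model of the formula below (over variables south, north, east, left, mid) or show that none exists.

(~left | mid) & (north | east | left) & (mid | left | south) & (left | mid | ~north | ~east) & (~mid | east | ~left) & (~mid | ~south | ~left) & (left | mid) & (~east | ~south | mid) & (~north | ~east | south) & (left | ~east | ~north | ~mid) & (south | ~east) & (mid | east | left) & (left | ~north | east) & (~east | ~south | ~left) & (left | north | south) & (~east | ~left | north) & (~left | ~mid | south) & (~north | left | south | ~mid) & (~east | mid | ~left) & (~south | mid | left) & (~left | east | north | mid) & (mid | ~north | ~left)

Suppose left = 0.
From the singleton clause (mid), mid = 1.
Suppose north = 0.
From the singleton clause (east), east = 1.
From the singleton clause (south), south = 1.
Every clause now holds.

south: 1, north: 0, east: 1, left: 0, mid: 1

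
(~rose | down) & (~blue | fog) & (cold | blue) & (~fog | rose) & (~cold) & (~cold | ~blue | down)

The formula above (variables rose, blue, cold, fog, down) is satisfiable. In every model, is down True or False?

Suppose down = 0.
Unit clause (~rose) forces rose = 0.
Unit clause (~fog) forces fog = 0.
Unit clause (~blue) forces blue = 0.
Unit clause (cold) forces cold = 1.
But (~cold) is also a unit clause — contradiction.
So every satisfying assignment has down = True.

True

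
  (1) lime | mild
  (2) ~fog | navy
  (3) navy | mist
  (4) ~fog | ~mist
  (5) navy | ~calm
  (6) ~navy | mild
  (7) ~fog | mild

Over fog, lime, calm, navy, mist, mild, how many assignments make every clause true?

There are 2^6 = 64 truth assignments over (fog, lime, calm, navy, mist, mild).
Split on fog. With fog = 1, the clauses containing fog are satisfied and ~fog drops from the rest; 4 of the 2^5 = 32 assignments to the other variables satisfy what remains.
With fog = 0, by the same count on the reduced clause set, 11 assignments work.
(One model: fog=F, lime=F, calm=F, navy=F, mist=T, mild=T.)
Total: 4 + 11 = 15.

15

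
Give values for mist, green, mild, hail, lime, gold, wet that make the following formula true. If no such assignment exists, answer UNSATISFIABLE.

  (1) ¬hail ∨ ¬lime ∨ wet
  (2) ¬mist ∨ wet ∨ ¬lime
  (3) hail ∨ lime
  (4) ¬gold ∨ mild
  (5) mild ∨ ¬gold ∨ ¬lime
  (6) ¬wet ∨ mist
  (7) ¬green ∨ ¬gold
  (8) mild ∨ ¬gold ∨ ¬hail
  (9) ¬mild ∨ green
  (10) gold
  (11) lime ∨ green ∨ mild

UNSATISFIABLE

The clause (gold) is unit, so gold = True.
The clause (mild) is unit, so mild = True.
The clause (¬green) is unit, so green = False.
Now (green) is unsatisfied and unit — conflict.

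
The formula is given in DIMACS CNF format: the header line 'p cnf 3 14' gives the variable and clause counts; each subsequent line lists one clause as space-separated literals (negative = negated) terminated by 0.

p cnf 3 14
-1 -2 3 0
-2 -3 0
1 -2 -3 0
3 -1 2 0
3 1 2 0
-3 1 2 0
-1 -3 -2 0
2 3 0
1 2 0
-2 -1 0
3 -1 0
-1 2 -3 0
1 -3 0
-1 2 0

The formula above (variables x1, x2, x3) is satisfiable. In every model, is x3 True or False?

False

Suppose x3 = True.
(¬x2) alone gives x2 = False.
(x1) alone gives x1 = True.
Now (¬x1) is unsatisfied and unit — conflict.
So every satisfying assignment has x3 = False.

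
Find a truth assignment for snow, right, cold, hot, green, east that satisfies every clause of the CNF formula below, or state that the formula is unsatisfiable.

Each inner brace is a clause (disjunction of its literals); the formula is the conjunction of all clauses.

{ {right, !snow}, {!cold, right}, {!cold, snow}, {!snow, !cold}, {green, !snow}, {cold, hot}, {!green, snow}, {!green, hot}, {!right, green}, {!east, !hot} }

snow=true; right=true; cold=false; hot=true; green=true; east=false

Case right = true:
From the singleton clause (green), green = true.
From the singleton clause (snow), snow = true.
From the singleton clause (!cold), cold = false.
From the singleton clause (hot), hot = true.
From the singleton clause (!east), east = false.
All clauses are satisfied.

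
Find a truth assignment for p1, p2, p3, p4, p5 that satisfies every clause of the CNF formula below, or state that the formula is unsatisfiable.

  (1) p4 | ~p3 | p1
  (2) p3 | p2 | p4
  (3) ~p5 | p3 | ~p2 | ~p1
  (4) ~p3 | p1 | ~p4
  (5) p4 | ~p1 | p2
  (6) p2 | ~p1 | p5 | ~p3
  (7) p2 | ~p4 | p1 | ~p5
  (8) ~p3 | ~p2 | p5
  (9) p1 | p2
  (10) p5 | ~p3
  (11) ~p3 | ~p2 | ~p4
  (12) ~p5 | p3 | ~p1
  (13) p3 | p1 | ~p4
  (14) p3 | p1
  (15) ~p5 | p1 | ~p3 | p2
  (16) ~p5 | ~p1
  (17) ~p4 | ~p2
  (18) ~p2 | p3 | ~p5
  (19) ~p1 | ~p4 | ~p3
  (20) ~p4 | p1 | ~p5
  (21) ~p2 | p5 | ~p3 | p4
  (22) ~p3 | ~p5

p1=1; p2=1; p3=0; p4=0; p5=0

Try p1 = 1.
The clause (~p5) is unit, so p5 = 0.
The clause (~p3) is unit, so p3 = 0.
Try p2 = 1.
The clause (~p4) is unit, so p4 = 0.
Every clause now holds.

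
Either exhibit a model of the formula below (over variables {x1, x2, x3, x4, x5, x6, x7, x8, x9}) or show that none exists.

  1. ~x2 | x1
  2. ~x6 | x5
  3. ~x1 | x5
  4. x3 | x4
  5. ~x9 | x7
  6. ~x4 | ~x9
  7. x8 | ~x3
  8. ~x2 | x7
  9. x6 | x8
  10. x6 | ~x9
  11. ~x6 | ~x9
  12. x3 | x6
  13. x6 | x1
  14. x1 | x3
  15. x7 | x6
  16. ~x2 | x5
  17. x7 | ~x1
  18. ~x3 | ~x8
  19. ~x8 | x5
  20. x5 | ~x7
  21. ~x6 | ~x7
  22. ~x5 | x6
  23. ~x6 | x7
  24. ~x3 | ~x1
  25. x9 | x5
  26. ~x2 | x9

Case x2 = 0:
Case x6 = 0:
(x8) alone gives x8 = 1.
(~x9) alone gives x9 = 0.
(x3) alone gives x3 = 1.
Now (~x3) is unsatisfied and unit — conflict.
Backtrack on x6: now try x6 = 1.
(x5) alone gives x5 = 1.
(~x9) alone gives x9 = 0.
(~x7) alone gives x7 = 0.
Now (x7) is unsatisfied and unit — conflict.
Neither x6 = 1 nor x6 = 0 works.
Backtrack on x2: now try x2 = 1.
(x1) alone gives x1 = 1.
(x5) alone gives x5 = 1.
(x7) alone gives x7 = 1.
(~x6) alone gives x6 = 0.
Now (x6) is unsatisfied and unit — conflict.
Neither x2 = 1 nor x2 = 0 works.

UNSATISFIABLE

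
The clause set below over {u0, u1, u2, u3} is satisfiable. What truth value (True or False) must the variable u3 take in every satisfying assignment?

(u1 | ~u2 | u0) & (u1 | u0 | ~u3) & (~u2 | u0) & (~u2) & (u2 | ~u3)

Suppose u3 = 1.
(~u2) alone gives u2 = 0.
But (u2) is also a unit clause — contradiction.
So every satisfying assignment has u3 = False.

False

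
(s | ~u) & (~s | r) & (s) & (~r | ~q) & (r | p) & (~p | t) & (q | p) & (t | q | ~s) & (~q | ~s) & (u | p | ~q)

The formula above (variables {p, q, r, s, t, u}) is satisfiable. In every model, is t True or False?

Suppose t = 0.
The clause (s) is unit, so s = 1.
The clause (r) is unit, so r = 1.
The clause (~q) is unit, so q = 0.
But (q) is also a unit clause — contradiction.
So every satisfying assignment has t = True.

True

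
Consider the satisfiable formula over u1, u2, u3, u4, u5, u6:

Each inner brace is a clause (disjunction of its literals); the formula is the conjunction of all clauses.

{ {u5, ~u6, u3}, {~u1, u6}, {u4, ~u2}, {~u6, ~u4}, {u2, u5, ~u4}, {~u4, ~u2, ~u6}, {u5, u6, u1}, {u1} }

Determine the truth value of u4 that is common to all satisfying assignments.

False

Suppose u4 = 1.
The clause (~u6) is unit, so u6 = 0.
The clause (~u1) is unit, so u1 = 0.
That conflicts with the unit clause (u1).
So every satisfying assignment has u4 = False.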